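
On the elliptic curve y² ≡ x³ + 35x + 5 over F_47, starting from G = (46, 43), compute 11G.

(19, 3)

Repeated addition: build up to 11G.
2G: tangent at (46, 43): λ = (3·46² + 35)/(2·43) ≡ 38/39. 39⁻¹ ≡ 41 (mod 47), so λ ≡ 38·41 ≡ 7.
  x = λ² - 46 - 46 = 49 - 92 ≡ 4; y = λ·(46 - 4) - 43 ≡ 16. → (4, 16)
3G: (4, 16) + (46, 43). λ = (43 - 16)/(46 - 4) ≡ 27/42 mod 47. 42⁻¹ ≡ 28 (mod 47) since 42·28 = 1176 ≡ 1, so λ ≡ 4.
  x = λ² - 4 - 46 = 16 - 50 ≡ 13; y = λ·(4 - 13) - 16 ≡ 42. → (13, 42)
4G: (13, 42) + (46, 43). λ = (43 - 42)/(46 - 13) ≡ 1/33 mod 47. 33⁻¹ ≡ 10 (mod 47) since 33·10 = 330 ≡ 1, so λ ≡ 10.
  x = λ² - 13 - 46 = 100 - 59 ≡ 41; y = λ·(13 - 41) - 42 ≡ 7. → (41, 7)
5G: (41, 7) + (46, 43). λ = (43 - 7)/(46 - 41) ≡ 36/5 mod 47. 5⁻¹ ≡ 19 (mod 47), so λ ≡ 26.
  x = λ² - 41 - 46 = 676 - 87 ≡ 25; y = λ·(41 - 25) - 7 ≡ 33. → (25, 33)
6G: (25, 33) + (46, 43). λ = (43 - 33)/(46 - 25) ≡ 10/21 mod 47. 21⁻¹ ≡ 9 (mod 47), so λ ≡ 43.
  x = λ² - 25 - 46 = 1849 - 71 ≡ 39; y = λ·(25 - 39) - 33 ≡ 23. → (39, 23)
7G: (39, 23) + (46, 43). λ = (43 - 23)/(46 - 39) ≡ 20/7 mod 47. 7⁻¹ ≡ 27 (mod 47), so λ ≡ 23.
  x = λ² - 39 - 46 = 529 - 85 ≡ 21; y = λ·(39 - 21) - 23 ≡ 15. → (21, 15)
8G: (21, 15) + (46, 43). λ = (43 - 15)/(46 - 21) ≡ 28/25 mod 47. 25⁻¹ ≡ 32 (mod 47), so λ ≡ 3.
  x = λ² - 21 - 46 = 9 - 67 ≡ 36; y = λ·(21 - 36) - 15 ≡ 34. → (36, 34)
9G: (36, 34) + (46, 43). λ = (43 - 34)/(46 - 36) ≡ 9/10 mod 47. 10⁻¹ ≡ 33 (mod 47) since 10·33 = 330 ≡ 1, so λ ≡ 15.
  x = λ² - 36 - 46 = 225 - 82 ≡ 2; y = λ·(36 - 2) - 34 ≡ 6. → (2, 6)
10G: (2, 6) + (46, 43). λ = (43 - 6)/(46 - 2) ≡ 37/44 mod 47. 44⁻¹ ≡ 31 (mod 47), so λ ≡ 19.
  x = λ² - 2 - 46 = 361 - 48 ≡ 31; y = λ·(2 - 31) - 6 ≡ 7. → (31, 7)
11G: (31, 7) + (46, 43). λ = (43 - 7)/(46 - 31) ≡ 36/15 mod 47. 15⁻¹ ≡ 22 (mod 47) since 15·22 = 330 ≡ 1, so λ ≡ 40.
  x = λ² - 31 - 46 = 1600 - 77 ≡ 19; y = λ·(31 - 19) - 7 ≡ 3. → (19, 3)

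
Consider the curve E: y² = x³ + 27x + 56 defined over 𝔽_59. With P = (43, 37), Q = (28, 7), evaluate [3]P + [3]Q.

First 3P:
Repeated addition: build up to 3P.
2P: tangent at (43, 37): λ = (3·43² + 27)/(2·37) ≡ 28/15. 15⁻¹ ≡ 4 (mod 59), so λ ≡ 28·4 ≡ 53.
  x = λ² - 43 - 43 = 2809 - 86 ≡ 9; y = λ·(43 - 9) - 37 ≡ 54. → (9, 54)
3P: (9, 54) + (43, 37). λ = (37 - 54)/(43 - 9) ≡ 42/34 mod 59. 34⁻¹ ≡ 33 (mod 59) since 34·33 = 1122 ≡ 1, so λ ≡ 29.
  x = λ² - 9 - 43 = 841 - 52 ≡ 22; y = λ·(9 - 22) - 54 ≡ 41. → (22, 41)
3P = (22, 41).
Next 3Q:
Repeated addition: build up to 3Q.
2Q: tangent at (28, 7): λ = (3·28² + 27)/(2·7) ≡ 19/14. 14⁻¹ ≡ 38 (mod 59), so λ ≡ 19·38 ≡ 14.
  x = λ² - 28 - 28 = 196 - 56 ≡ 22; y = λ·(28 - 22) - 7 ≡ 18. → (22, 18)
3Q: (22, 18) + (28, 7). λ = (7 - 18)/(28 - 22) ≡ 48/6 mod 59. 6⁻¹ ≡ 10 (mod 59), so λ ≡ 8.
  x = λ² - 22 - 28 = 64 - 50 ≡ 14; y = λ·(22 - 14) - 18 ≡ 46. → (14, 46)
3Q = (14, 46).
Finally 3P + 3Q:
(22, 41) + (14, 46). λ = (46 - 41)/(14 - 22) ≡ 5/51 mod 59. 51⁻¹ ≡ 22 (mod 59), so λ ≡ 51.
  x = λ² - 22 - 14 = 2601 - 36 ≡ 28; y = λ·(22 - 28) - 41 ≡ 7. → (28, 7)

(28, 7)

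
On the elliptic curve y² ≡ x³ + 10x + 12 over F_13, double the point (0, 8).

(1, 6)

tangent at (0, 8): λ = (3·0² + 10)/(2·8) ≡ 10/3. 3⁻¹ ≡ 9 (mod 13), so λ ≡ 10·9 ≡ 12.
  x = λ² - 0 - 0 = 144 - 0 ≡ 1; y = λ·(0 - 1) - 8 ≡ 6. → (1, 6)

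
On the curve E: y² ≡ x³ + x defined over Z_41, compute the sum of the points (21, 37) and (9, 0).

(21, 37) + (9, 0). λ = (0 - 37)/(9 - 21) ≡ 4/29 mod 41. 29⁻¹ ≡ 17 (mod 41) since 29·17 = 493 ≡ 1, so λ ≡ 27.
  x = λ² - 21 - 9 = 729 - 30 ≡ 2; y = λ·(21 - 2) - 37 ≡ 25. → (2, 25)

(2, 25)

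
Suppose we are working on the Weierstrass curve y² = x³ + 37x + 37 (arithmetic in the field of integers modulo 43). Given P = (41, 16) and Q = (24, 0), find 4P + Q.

(27, 6)

First 4P:
Double-and-add on 4 = (100)₂. Start with P = (41, 16) for the leading 1-bit.
double: tangent at (41, 16): λ = (3·41² + 37)/(2·16) ≡ 6/32. 32⁻¹ ≡ 39 (mod 43), so λ ≡ 6·39 ≡ 19.
  x = λ² - 41 - 41 = 361 - 82 ≡ 21; y = λ·(41 - 21) - 16 ≡ 20. → (21, 20)
double: tangent at (21, 20): λ = (3·21² + 37)/(2·20) ≡ 27/40. 40⁻¹ ≡ 14 (mod 43) since 40·14 = 560 ≡ 1, so λ ≡ 27·14 ≡ 34.
  x = λ² - 21 - 21 = 1156 - 42 ≡ 39; y = λ·(21 - 39) - 20 ≡ 13. → (39, 13)
4P = (39, 13).
Finally 4P + Q:
(39, 13) + (24, 0). λ = (0 - 13)/(24 - 39) ≡ 30/28 mod 43. 28⁻¹ ≡ 20 (mod 43) since 28·20 = 560 ≡ 1, so λ ≡ 41.
  x = λ² - 39 - 24 = 1681 - 63 ≡ 27; y = λ·(39 - 27) - 13 ≡ 6. → (27, 6)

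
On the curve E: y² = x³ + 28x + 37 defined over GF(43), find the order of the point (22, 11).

11

2P: tangent at (22, 11): λ = (3·22² + 28)/(2·11) ≡ 18/22. 22⁻¹ ≡ 2 (mod 43), so λ ≡ 18·2 ≡ 36.
  x = λ² - 22 - 22 = 1296 - 44 ≡ 5; y = λ·(22 - 5) - 11 ≡ 42. → (5, 42)
3P: (5, 42) + (22, 11). λ = (11 - 42)/(22 - 5) ≡ 12/17 mod 43. 17⁻¹ ≡ 38 (mod 43), so λ ≡ 26.
  x = λ² - 5 - 22 = 676 - 27 ≡ 4; y = λ·(5 - 4) - 42 ≡ 27. → (4, 27)
4P: (4, 27) + (22, 11). λ = (11 - 27)/(22 - 4) ≡ 27/18 mod 43. 18⁻¹ ≡ 12 (mod 43), so λ ≡ 23.
  x = λ² - 4 - 22 = 529 - 26 ≡ 30; y = λ·(4 - 30) - 27 ≡ 20. → (30, 20)
5P: (30, 20) + (22, 11). λ = (11 - 20)/(22 - 30) ≡ 34/35 mod 43. 35⁻¹ ≡ 16 (mod 43), so λ ≡ 28.
  x = λ² - 30 - 22 = 784 - 52 ≡ 1; y = λ·(30 - 1) - 20 ≡ 18. → (1, 18)
6P: (1, 18) + (22, 11). λ = (11 - 18)/(22 - 1) ≡ 36/21 mod 43. 21⁻¹ ≡ 41 (mod 43), so λ ≡ 14.
  x = λ² - 1 - 22 = 196 - 23 ≡ 1; y = λ·(1 - 1) - 18 ≡ 25. → (1, 25)
7P: (1, 25) + (22, 11). λ = (11 - 25)/(22 - 1) ≡ 29/21 mod 43. 21⁻¹ ≡ 41 (mod 43), so λ ≡ 28.
  x = λ² - 1 - 22 = 784 - 23 ≡ 30; y = λ·(1 - 30) - 25 ≡ 23. → (30, 23)
8P: (30, 23) + (22, 11). λ = (11 - 23)/(22 - 30) ≡ 31/35 mod 43. 35⁻¹ ≡ 16 (mod 43) since 35·16 = 560 ≡ 1, so λ ≡ 23.
  x = λ² - 30 - 22 = 529 - 52 ≡ 4; y = λ·(30 - 4) - 23 ≡ 16. → (4, 16)
9P: (4, 16) + (22, 11). λ = (11 - 16)/(22 - 4) ≡ 38/18 mod 43. 18⁻¹ ≡ 12 (mod 43), so λ ≡ 26.
  x = λ² - 4 - 22 = 676 - 26 ≡ 5; y = λ·(4 - 5) - 16 ≡ 1. → (5, 1)
10P: (5, 1) + (22, 11). λ = (11 - 1)/(22 - 5) ≡ 10/17 mod 43. 17⁻¹ ≡ 38 (mod 43) since 17·38 = 646 ≡ 1, so λ ≡ 36.
  x = λ² - 5 - 22 = 1296 - 27 ≡ 22; y = λ·(5 - 22) - 1 ≡ 32. → (22, 32)
11P: (22, 32) + (22, 11): same x and y₁ ≡ -y₂, so the sum is 𝒪.
11P = 𝒪, so the order is 11.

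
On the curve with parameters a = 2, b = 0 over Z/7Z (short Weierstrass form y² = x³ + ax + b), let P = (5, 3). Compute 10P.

(4, 4)

Repeated addition: build up to 10P.
2P: tangent at (5, 3): λ = (3·5² + 2)/(2·3) ≡ 0/6. 6⁻¹ ≡ 6 (mod 7), so λ ≡ 0·6 ≡ 0.
  x = λ² - 5 - 5 = 0 - 10 ≡ 4; y = λ·(5 - 4) - 3 ≡ 4. → (4, 4)
3P: (4, 4) + (5, 3). λ = (3 - 4)/(5 - 4) ≡ 6/1 mod 7. 1⁻¹ ≡ 1 (mod 7), so λ ≡ 6.
  x = λ² - 4 - 5 = 36 - 9 ≡ 6; y = λ·(4 - 6) - 4 ≡ 5. → (6, 5)
4P: (6, 5) + (5, 3). λ = (3 - 5)/(5 - 6) ≡ 5/6 mod 7. 6⁻¹ ≡ 6 (mod 7) since 6·6 = 36 ≡ 1, so λ ≡ 2.
  x = λ² - 6 - 5 = 4 - 11 ≡ 0; y = λ·(6 - 0) - 5 ≡ 0. → (0, 0)
5P: (0, 0) + (5, 3). λ = (3 - 0)/(5 - 0) ≡ 3/5 mod 7. 5⁻¹ ≡ 3 (mod 7) since 5·3 = 15 ≡ 1, so λ ≡ 2.
  x = λ² - 0 - 5 = 4 - 5 ≡ 6; y = λ·(0 - 6) - 0 ≡ 2. → (6, 2)
6P: (6, 2) + (5, 3). λ = (3 - 2)/(5 - 6) ≡ 1/6 mod 7. 6⁻¹ ≡ 6 (mod 7), so λ ≡ 6.
  x = λ² - 6 - 5 = 36 - 11 ≡ 4; y = λ·(6 - 4) - 2 ≡ 3. → (4, 3)
7P: (4, 3) + (5, 3). λ = (3 - 3)/(5 - 4) ≡ 0/1 mod 7. 1⁻¹ ≡ 1 (mod 7) since 1·1 = 1 ≡ 1, so λ ≡ 0.
  x = λ² - 4 - 5 = 0 - 9 ≡ 5; y = λ·(4 - 5) - 3 ≡ 4. → (5, 4)
8P: (5, 4) + (5, 3): same x and y₁ ≡ -y₂, so the sum is O.
9P: O + (5, 3) = (5, 3) (identity).
10P: tangent at (5, 3): λ = (3·5² + 2)/(2·3) ≡ 0/6. 6⁻¹ ≡ 6 (mod 7) since 6·6 = 36 ≡ 1, so λ ≡ 0·6 ≡ 0.
  x = λ² - 5 - 5 = 0 - 10 ≡ 4; y = λ·(5 - 4) - 3 ≡ 4. → (4, 4)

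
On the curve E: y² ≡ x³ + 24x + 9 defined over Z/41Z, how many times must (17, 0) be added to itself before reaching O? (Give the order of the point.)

2P: (17, 0) + (17, 0): same x and y₁ ≡ -y₂, so the sum is O.
2P = O, so the order is 2.

2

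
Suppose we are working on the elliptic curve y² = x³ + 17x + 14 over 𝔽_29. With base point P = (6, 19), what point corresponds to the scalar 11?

(28, 24)

Repeated addition: build up to 11P.
2P: tangent at (6, 19): λ = (3·6² + 17)/(2·19) ≡ 9/9. 9⁻¹ ≡ 13 (mod 29), so λ ≡ 9·13 ≡ 1.
  x = λ² - 6 - 6 = 1 - 12 ≡ 18; y = λ·(6 - 18) - 19 ≡ 27. → (18, 27)
3P: (18, 27) + (6, 19). λ = (19 - 27)/(6 - 18) ≡ 21/17 mod 29. 17⁻¹ ≡ 12 (mod 29) since 17·12 = 204 ≡ 1, so λ ≡ 20.
  x = λ² - 18 - 6 = 400 - 24 ≡ 28; y = λ·(18 - 28) - 27 ≡ 5. → (28, 5)
4P: (28, 5) + (6, 19). λ = (19 - 5)/(6 - 28) ≡ 14/7 mod 29. 7⁻¹ ≡ 25 (mod 29), so λ ≡ 2.
  x = λ² - 28 - 6 = 4 - 34 ≡ 28; y = λ·(28 - 28) - 5 ≡ 24. → (28, 24)
5P: (28, 24) + (6, 19). λ = (19 - 24)/(6 - 28) ≡ 24/7 mod 29. 7⁻¹ ≡ 25 (mod 29), so λ ≡ 20.
  x = λ² - 28 - 6 = 400 - 34 ≡ 18; y = λ·(28 - 18) - 24 ≡ 2. → (18, 2)
6P: (18, 2) + (6, 19). λ = (19 - 2)/(6 - 18) ≡ 17/17 mod 29. 17⁻¹ ≡ 12 (mod 29) since 17·12 = 204 ≡ 1, so λ ≡ 1.
  x = λ² - 18 - 6 = 1 - 24 ≡ 6; y = λ·(18 - 6) - 2 ≡ 10. → (6, 10)
7P: (6, 10) + (6, 19): same x and y₁ ≡ -y₂, so the sum is 𝒪.
8P: 𝒪 + (6, 19) = (6, 19) (identity).
9P: tangent at (6, 19): λ = (3·6² + 17)/(2·19) ≡ 9/9. 9⁻¹ ≡ 13 (mod 29) since 9·13 = 117 ≡ 1, so λ ≡ 9·13 ≡ 1.
  x = λ² - 6 - 6 = 1 - 12 ≡ 18; y = λ·(6 - 18) - 19 ≡ 27. → (18, 27)
10P: (18, 27) + (6, 19). λ = (19 - 27)/(6 - 18) ≡ 21/17 mod 29. 17⁻¹ ≡ 12 (mod 29), so λ ≡ 20.
  x = λ² - 18 - 6 = 400 - 24 ≡ 28; y = λ·(18 - 28) - 27 ≡ 5. → (28, 5)
11P: (28, 5) + (6, 19). λ = (19 - 5)/(6 - 28) ≡ 14/7 mod 29. 7⁻¹ ≡ 25 (mod 29), so λ ≡ 2.
  x = λ² - 28 - 6 = 4 - 34 ≡ 28; y = λ·(28 - 28) - 5 ≡ 24. → (28, 24)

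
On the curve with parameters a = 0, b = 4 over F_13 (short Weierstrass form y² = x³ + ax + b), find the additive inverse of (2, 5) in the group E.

-(2, 5) = (2, -5 mod 13) = (2, 8).

(2, 8)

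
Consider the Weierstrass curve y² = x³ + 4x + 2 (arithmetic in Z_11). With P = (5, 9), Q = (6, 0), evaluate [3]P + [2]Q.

First 3P:
Repeated addition: build up to 3P.
2P: tangent at (5, 9): λ = (3·5² + 4)/(2·9) ≡ 2/7. 7⁻¹ ≡ 8 (mod 11), so λ ≡ 2·8 ≡ 5.
  x = λ² - 5 - 5 = 25 - 10 ≡ 4; y = λ·(5 - 4) - 9 ≡ 7. → (4, 7)
3P: (4, 7) + (5, 9). λ = (9 - 7)/(5 - 4) ≡ 2/1 mod 11. 1⁻¹ ≡ 1 (mod 11) since 1·1 = 1 ≡ 1, so λ ≡ 2.
  x = λ² - 4 - 5 = 4 - 9 ≡ 6; y = λ·(4 - 6) - 7 ≡ 0. → (6, 0)
3P = (6, 0).
Next 2Q:
Repeated addition: build up to 2Q.
2Q: (6, 0) + (6, 0): same x and y₁ ≡ -y₂, so the sum is 𝒪.
2Q = 𝒪.
Finally 3P + 2Q:
(6, 0) + 𝒪 = (6, 0) (identity).

(6, 0)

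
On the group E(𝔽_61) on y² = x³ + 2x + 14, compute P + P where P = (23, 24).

tangent at (23, 24): λ = (3·23² + 2)/(2·24) ≡ 3/48. 48⁻¹ ≡ 14 (mod 61), so λ ≡ 3·14 ≡ 42.
  x = λ² - 23 - 23 = 1764 - 46 ≡ 10; y = λ·(23 - 10) - 24 ≡ 34. → (10, 34)

(10, 34)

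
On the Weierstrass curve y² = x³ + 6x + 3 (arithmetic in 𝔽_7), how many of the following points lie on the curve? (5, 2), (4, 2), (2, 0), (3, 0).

(5, 2): 2² ≡ 4, rhs ≡ 4 → on.
(4, 2): 2² ≡ 4, rhs ≡ 0 → off.
(2, 0): 0² ≡ 0, rhs ≡ 2 → off.
(3, 0): 0² ≡ 0, rhs ≡ 6 → off.

1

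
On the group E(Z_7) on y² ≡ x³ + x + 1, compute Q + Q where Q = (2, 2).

(0, 1)

tangent at (2, 2): λ = (3·2² + 1)/(2·2) ≡ 6/4. 4⁻¹ ≡ 2 (mod 7), so λ ≡ 6·2 ≡ 5.
  x = λ² - 2 - 2 = 25 - 4 ≡ 0; y = λ·(2 - 0) - 2 ≡ 1. → (0, 1)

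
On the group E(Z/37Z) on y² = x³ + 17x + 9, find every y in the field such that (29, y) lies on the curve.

x³ + 17x + 9 = 24891 ≡ 27 (mod 37).
Square roots of 27 mod 37: 8 and 29 (since 8² = 64 ≡ 27).

8, 29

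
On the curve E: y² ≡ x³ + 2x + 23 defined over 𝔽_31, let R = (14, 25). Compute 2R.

(17, 14)

tangent at (14, 25): λ = (3·14² + 2)/(2·25) ≡ 1/19. 19⁻¹ ≡ 18 (mod 31) since 19·18 = 342 ≡ 1, so λ ≡ 1·18 ≡ 18.
  x = λ² - 14 - 14 = 324 - 28 ≡ 17; y = λ·(14 - 17) - 25 ≡ 14. → (17, 14)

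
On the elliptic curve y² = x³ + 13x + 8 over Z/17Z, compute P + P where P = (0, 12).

(9, 15)

tangent at (0, 12): λ = (3·0² + 13)/(2·12) ≡ 13/7. 7⁻¹ ≡ 5 (mod 17), so λ ≡ 13·5 ≡ 14.
  x = λ² - 0 - 0 = 196 - 0 ≡ 9; y = λ·(0 - 9) - 12 ≡ 15. → (9, 15)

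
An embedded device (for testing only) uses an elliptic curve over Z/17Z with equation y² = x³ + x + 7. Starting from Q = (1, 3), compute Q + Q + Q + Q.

(6, 12)

Double-and-add on 4 = (100)₂. Start with Q = (1, 3) for the leading 1-bit.
double: tangent at (1, 3): λ = (3·1² + 1)/(2·3) ≡ 4/6. 6⁻¹ ≡ 3 (mod 17), so λ ≡ 4·3 ≡ 12.
  x = λ² - 1 - 1 = 144 - 2 ≡ 6; y = λ·(1 - 6) - 3 ≡ 5. → (6, 5)
double: tangent at (6, 5): λ = (3·6² + 1)/(2·5) ≡ 7/10. 10⁻¹ ≡ 12 (mod 17), so λ ≡ 7·12 ≡ 16.
  x = λ² - 6 - 6 = 256 - 12 ≡ 6; y = λ·(6 - 6) - 5 ≡ 12. → (6, 12)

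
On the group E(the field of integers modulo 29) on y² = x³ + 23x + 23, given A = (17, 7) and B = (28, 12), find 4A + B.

First 4A:
Repeated addition: build up to 4A.
2A: tangent at (17, 7): λ = (3·17² + 23)/(2·7) ≡ 20/14. 14⁻¹ ≡ 27 (mod 29), so λ ≡ 20·27 ≡ 18.
  x = λ² - 17 - 17 = 324 - 34 ≡ 0; y = λ·(17 - 0) - 7 ≡ 9. → (0, 9)
3A: (0, 9) + (17, 7). λ = (7 - 9)/(17 - 0) ≡ 27/17 mod 29. 17⁻¹ ≡ 12 (mod 29), so λ ≡ 5.
  x = λ² - 0 - 17 = 25 - 17 ≡ 8; y = λ·(0 - 8) - 9 ≡ 9. → (8, 9)
4A: (8, 9) + (17, 7). λ = (7 - 9)/(17 - 8) ≡ 27/9 mod 29. 9⁻¹ ≡ 13 (mod 29), so λ ≡ 3.
  x = λ² - 8 - 17 = 9 - 25 ≡ 13; y = λ·(8 - 13) - 9 ≡ 5. → (13, 5)
4A = (13, 5).
Finally 4A + B:
(13, 5) + (28, 12). λ = (12 - 5)/(28 - 13) ≡ 7/15 mod 29. 15⁻¹ ≡ 2 (mod 29), so λ ≡ 14.
  x = λ² - 13 - 28 = 196 - 41 ≡ 10; y = λ·(13 - 10) - 5 ≡ 8. → (10, 8)

(10, 8)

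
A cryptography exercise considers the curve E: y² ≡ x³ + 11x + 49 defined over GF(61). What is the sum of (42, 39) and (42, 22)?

The two points share x = 42 and their y-coordinates satisfy 39 + 22 ≡ 0 (mod 61), so they are inverses. Their sum is 𝒪.

O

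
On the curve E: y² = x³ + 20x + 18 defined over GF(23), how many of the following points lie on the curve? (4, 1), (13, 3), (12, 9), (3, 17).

(4, 1): 1² ≡ 1, rhs ≡ 1 → on.
(13, 3): 3² ≡ 9, rhs ≡ 14 → off.
(12, 9): 9² ≡ 12, rhs ≡ 8 → off.
(3, 17): 17² ≡ 13, rhs ≡ 13 → on.

2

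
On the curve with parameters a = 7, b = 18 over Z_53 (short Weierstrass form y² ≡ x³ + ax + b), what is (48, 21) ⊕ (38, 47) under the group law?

(31, 9)

(48, 21) + (38, 47). λ = (47 - 21)/(38 - 48) ≡ 26/43 mod 53. 43⁻¹ ≡ 37 (mod 53) since 43·37 = 1591 ≡ 1, so λ ≡ 8.
  x = λ² - 48 - 38 = 64 - 86 ≡ 31; y = λ·(48 - 31) - 21 ≡ 9. → (31, 9)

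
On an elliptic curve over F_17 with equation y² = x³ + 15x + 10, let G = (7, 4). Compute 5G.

Repeated addition: build up to 5G.
2G: tangent at (7, 4): λ = (3·7² + 15)/(2·4) ≡ 9/8. 8⁻¹ ≡ 15 (mod 17), so λ ≡ 9·15 ≡ 16.
  x = λ² - 7 - 7 = 256 - 14 ≡ 4; y = λ·(7 - 4) - 4 ≡ 10. → (4, 10)
3G: (4, 10) + (7, 4). λ = (4 - 10)/(7 - 4) ≡ 11/3 mod 17. 3⁻¹ ≡ 6 (mod 17) since 3·6 = 18 ≡ 1, so λ ≡ 15.
  x = λ² - 4 - 7 = 225 - 11 ≡ 10; y = λ·(4 - 10) - 10 ≡ 2. → (10, 2)
4G: (10, 2) + (7, 4). λ = (4 - 2)/(7 - 10) ≡ 2/14 mod 17. 14⁻¹ ≡ 11 (mod 17), so λ ≡ 5.
  x = λ² - 10 - 7 = 25 - 17 ≡ 8; y = λ·(10 - 8) - 2 ≡ 8. → (8, 8)
5G: (8, 8) + (7, 4). λ = (4 - 8)/(7 - 8) ≡ 13/16 mod 17. 16⁻¹ ≡ 16 (mod 17), so λ ≡ 4.
  x = λ² - 8 - 7 = 16 - 15 ≡ 1; y = λ·(8 - 1) - 8 ≡ 3. → (1, 3)

(1, 3)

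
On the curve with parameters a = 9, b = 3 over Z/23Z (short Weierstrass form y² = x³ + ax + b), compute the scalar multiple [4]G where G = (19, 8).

Double-and-add on 4 = (100)₂. Start with G = (19, 8) for the leading 1-bit.
double: tangent at (19, 8): λ = (3·19² + 9)/(2·8) ≡ 11/16. 16⁻¹ ≡ 13 (mod 23), so λ ≡ 11·13 ≡ 5.
  x = λ² - 19 - 19 = 25 - 38 ≡ 10; y = λ·(19 - 10) - 8 ≡ 14. → (10, 14)
double: tangent at (10, 14): λ = (3·10² + 9)/(2·14) ≡ 10/5. 5⁻¹ ≡ 14 (mod 23), so λ ≡ 10·14 ≡ 2.
  x = λ² - 10 - 10 = 4 - 20 ≡ 7; y = λ·(10 - 7) - 14 ≡ 15. → (7, 15)

(7, 15)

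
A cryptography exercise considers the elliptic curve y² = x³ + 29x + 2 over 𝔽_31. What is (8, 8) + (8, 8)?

tangent at (8, 8): λ = (3·8² + 29)/(2·8) ≡ 4/16. 16⁻¹ ≡ 2 (mod 31), so λ ≡ 4·2 ≡ 8.
  x = λ² - 8 - 8 = 64 - 16 ≡ 17; y = λ·(8 - 17) - 8 ≡ 13. → (17, 13)

(17, 13)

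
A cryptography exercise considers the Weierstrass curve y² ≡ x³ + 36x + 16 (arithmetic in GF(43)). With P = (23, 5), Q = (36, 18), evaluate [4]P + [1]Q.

(13, 31)

First 4P:
Double-and-add on 4 = (100)₂. Start with P = (23, 5) for the leading 1-bit.
double: tangent at (23, 5): λ = (3·23² + 36)/(2·5) ≡ 32/10. 10⁻¹ ≡ 13 (mod 43), so λ ≡ 32·13 ≡ 29.
  x = λ² - 23 - 23 = 841 - 46 ≡ 21; y = λ·(23 - 21) - 5 ≡ 10. → (21, 10)
double: tangent at (21, 10): λ = (3·21² + 36)/(2·10) ≡ 26/20. 20⁻¹ ≡ 28 (mod 43), so λ ≡ 26·28 ≡ 40.
  x = λ² - 21 - 21 = 1600 - 42 ≡ 10; y = λ·(21 - 10) - 10 ≡ 0. → (10, 0)
4P = (10, 0).
Finally 4P + Q:
(10, 0) + (36, 18). λ = (18 - 0)/(36 - 10) ≡ 18/26 mod 43. 26⁻¹ ≡ 5 (mod 43), so λ ≡ 4.
  x = λ² - 10 - 36 = 16 - 46 ≡ 13; y = λ·(10 - 13) - 0 ≡ 31. → (13, 31)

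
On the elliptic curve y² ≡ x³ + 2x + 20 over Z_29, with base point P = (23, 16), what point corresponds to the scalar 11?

Repeated addition: build up to 11P.
2P: tangent at (23, 16): λ = (3·23² + 2)/(2·16) ≡ 23/3. 3⁻¹ ≡ 10 (mod 29) since 3·10 = 30 ≡ 1, so λ ≡ 23·10 ≡ 27.
  x = λ² - 23 - 23 = 729 - 46 ≡ 16; y = λ·(23 - 16) - 16 ≡ 28. → (16, 28)
3P: (16, 28) + (23, 16). λ = (16 - 28)/(23 - 16) ≡ 17/7 mod 29. 7⁻¹ ≡ 25 (mod 29), so λ ≡ 19.
  x = λ² - 16 - 23 = 361 - 39 ≡ 3; y = λ·(16 - 3) - 28 ≡ 16. → (3, 16)
4P: (3, 16) + (23, 16). λ = (16 - 16)/(23 - 3) ≡ 0/20 mod 29. 20⁻¹ ≡ 16 (mod 29) since 20·16 = 320 ≡ 1, so λ ≡ 0.
  x = λ² - 3 - 23 = 0 - 26 ≡ 3; y = λ·(3 - 3) - 16 ≡ 13. → (3, 13)
5P: (3, 13) + (23, 16). λ = (16 - 13)/(23 - 3) ≡ 3/20 mod 29. 20⁻¹ ≡ 16 (mod 29) since 20·16 = 320 ≡ 1, so λ ≡ 19.
  x = λ² - 3 - 23 = 361 - 26 ≡ 16; y = λ·(3 - 16) - 13 ≡ 1. → (16, 1)
6P: (16, 1) + (23, 16). λ = (16 - 1)/(23 - 16) ≡ 15/7 mod 29. 7⁻¹ ≡ 25 (mod 29) since 7·25 = 175 ≡ 1, so λ ≡ 27.
  x = λ² - 16 - 23 = 729 - 39 ≡ 23; y = λ·(16 - 23) - 1 ≡ 13. → (23, 13)
7P: (23, 13) + (23, 16): same x and y₁ ≡ -y₂, so the sum is 𝒪.
8P: 𝒪 + (23, 16) = (23, 16) (identity).
9P: tangent at (23, 16): λ = (3·23² + 2)/(2·16) ≡ 23/3. 3⁻¹ ≡ 10 (mod 29) since 3·10 = 30 ≡ 1, so λ ≡ 23·10 ≡ 27.
  x = λ² - 23 - 23 = 729 - 46 ≡ 16; y = λ·(23 - 16) - 16 ≡ 28. → (16, 28)
10P: (16, 28) + (23, 16). λ = (16 - 28)/(23 - 16) ≡ 17/7 mod 29. 7⁻¹ ≡ 25 (mod 29), so λ ≡ 19.
  x = λ² - 16 - 23 = 361 - 39 ≡ 3; y = λ·(16 - 3) - 28 ≡ 16. → (3, 16)
11P: (3, 16) + (23, 16). λ = (16 - 16)/(23 - 3) ≡ 0/20 mod 29. 20⁻¹ ≡ 16 (mod 29) since 20·16 = 320 ≡ 1, so λ ≡ 0.
  x = λ² - 3 - 23 = 0 - 26 ≡ 3; y = λ·(3 - 3) - 16 ≡ 13. → (3, 13)

(3, 13)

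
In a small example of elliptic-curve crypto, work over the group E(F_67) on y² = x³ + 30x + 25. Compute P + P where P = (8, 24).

tangent at (8, 24): λ = (3·8² + 30)/(2·24) ≡ 21/48. 48⁻¹ ≡ 7 (mod 67), so λ ≡ 21·7 ≡ 13.
  x = λ² - 8 - 8 = 169 - 16 ≡ 19; y = λ·(8 - 19) - 24 ≡ 34. → (19, 34)

(19, 34)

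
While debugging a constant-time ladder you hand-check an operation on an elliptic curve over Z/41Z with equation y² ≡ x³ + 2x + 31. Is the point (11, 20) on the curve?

yes

y² = 20² ≡ 31; x³ + 2x + 31 = 1384 ≡ 31 (mod 41). 31 = 31.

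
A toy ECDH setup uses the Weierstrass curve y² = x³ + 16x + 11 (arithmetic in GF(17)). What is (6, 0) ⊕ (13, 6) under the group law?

(6, 0) + (13, 6). λ = (6 - 0)/(13 - 6) ≡ 6/7 mod 17. 7⁻¹ ≡ 5 (mod 17), so λ ≡ 13.
  x = λ² - 6 - 13 = 169 - 19 ≡ 14; y = λ·(6 - 14) - 0 ≡ 15. → (14, 15)

(14, 15)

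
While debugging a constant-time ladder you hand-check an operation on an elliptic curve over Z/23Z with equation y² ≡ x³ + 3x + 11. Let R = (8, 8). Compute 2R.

(9, 10)

tangent at (8, 8): λ = (3·8² + 3)/(2·8) ≡ 11/16. 16⁻¹ ≡ 13 (mod 23) since 16·13 = 208 ≡ 1, so λ ≡ 11·13 ≡ 5.
  x = λ² - 8 - 8 = 25 - 16 ≡ 9; y = λ·(8 - 9) - 8 ≡ 10. → (9, 10)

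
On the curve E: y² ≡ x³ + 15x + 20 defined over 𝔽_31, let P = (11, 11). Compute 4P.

(4, 12)

Double-and-add on 4 = (100)₂. Start with P = (11, 11) for the leading 1-bit.
double: tangent at (11, 11): λ = (3·11² + 15)/(2·11) ≡ 6/22. 22⁻¹ ≡ 24 (mod 31), so λ ≡ 6·24 ≡ 20.
  x = λ² - 11 - 11 = 400 - 22 ≡ 6; y = λ·(11 - 6) - 11 ≡ 27. → (6, 27)
double: tangent at (6, 27): λ = (3·6² + 15)/(2·27) ≡ 30/23. 23⁻¹ ≡ 27 (mod 31) since 23·27 = 621 ≡ 1, so λ ≡ 30·27 ≡ 4.
  x = λ² - 6 - 6 = 16 - 12 ≡ 4; y = λ·(6 - 4) - 27 ≡ 12. → (4, 12)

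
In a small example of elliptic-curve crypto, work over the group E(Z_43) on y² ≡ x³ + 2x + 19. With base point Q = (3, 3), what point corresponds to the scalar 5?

Repeated addition: build up to 5Q.
2Q: tangent at (3, 3): λ = (3·3² + 2)/(2·3) ≡ 29/6. 6⁻¹ ≡ 36 (mod 43) since 6·36 = 216 ≡ 1, so λ ≡ 29·36 ≡ 12.
  x = λ² - 3 - 3 = 144 - 6 ≡ 9; y = λ·(3 - 9) - 3 ≡ 11. → (9, 11)
3Q: (9, 11) + (3, 3). λ = (3 - 11)/(3 - 9) ≡ 35/37 mod 43. 37⁻¹ ≡ 7 (mod 43), so λ ≡ 30.
  x = λ² - 9 - 3 = 900 - 12 ≡ 28; y = λ·(9 - 28) - 11 ≡ 21. → (28, 21)
4Q: (28, 21) + (3, 3). λ = (3 - 21)/(3 - 28) ≡ 25/18 mod 43. 18⁻¹ ≡ 12 (mod 43), so λ ≡ 42.
  x = λ² - 28 - 3 = 1764 - 31 ≡ 13; y = λ·(28 - 13) - 21 ≡ 7. → (13, 7)
5Q: (13, 7) + (3, 3). λ = (3 - 7)/(3 - 13) ≡ 39/33 mod 43. 33⁻¹ ≡ 30 (mod 43), so λ ≡ 9.
  x = λ² - 13 - 3 = 81 - 16 ≡ 22; y = λ·(13 - 22) - 7 ≡ 41. → (22, 41)

(22, 41)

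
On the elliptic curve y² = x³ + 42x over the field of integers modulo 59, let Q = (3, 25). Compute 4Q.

(35, 53)

Repeated addition: build up to 4Q.
2Q: tangent at (3, 25): λ = (3·3² + 42)/(2·25) ≡ 10/50. 50⁻¹ ≡ 13 (mod 59), so λ ≡ 10·13 ≡ 12.
  x = λ² - 3 - 3 = 144 - 6 ≡ 20; y = λ·(3 - 20) - 25 ≡ 7. → (20, 7)
3Q: (20, 7) + (3, 25). λ = (25 - 7)/(3 - 20) ≡ 18/42 mod 59. 42⁻¹ ≡ 52 (mod 59) since 42·52 = 2184 ≡ 1, so λ ≡ 51.
  x = λ² - 20 - 3 = 2601 - 23 ≡ 41; y = λ·(20 - 41) - 7 ≡ 43. → (41, 43)
4Q: (41, 43) + (3, 25). λ = (25 - 43)/(3 - 41) ≡ 41/21 mod 59. 21⁻¹ ≡ 45 (mod 59) since 21·45 = 945 ≡ 1, so λ ≡ 16.
  x = λ² - 41 - 3 = 256 - 44 ≡ 35; y = λ·(41 - 35) - 43 ≡ 53. → (35, 53)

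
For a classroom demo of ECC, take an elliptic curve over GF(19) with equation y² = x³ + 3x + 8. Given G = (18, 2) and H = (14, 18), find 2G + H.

(7, 12)

First 2G:
Repeated addition: build up to 2G.
2G: tangent at (18, 2): λ = (3·18² + 3)/(2·2) ≡ 6/4. 4⁻¹ ≡ 5 (mod 19), so λ ≡ 6·5 ≡ 11.
  x = λ² - 18 - 18 = 121 - 36 ≡ 9; y = λ·(18 - 9) - 2 ≡ 2. → (9, 2)
2G = (9, 2).
Finally 2G + H:
(9, 2) + (14, 18). λ = (18 - 2)/(14 - 9) ≡ 16/5 mod 19. 5⁻¹ ≡ 4 (mod 19), so λ ≡ 7.
  x = λ² - 9 - 14 = 49 - 23 ≡ 7; y = λ·(9 - 7) - 2 ≡ 12. → (7, 12)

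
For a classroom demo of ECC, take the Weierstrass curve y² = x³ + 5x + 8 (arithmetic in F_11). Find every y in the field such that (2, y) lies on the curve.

2, 9

x³ + 5x + 8 = 26 ≡ 4 (mod 11).
Square roots of 4 mod 11: 2 and 9 (since 2² = 4 ≡ 4).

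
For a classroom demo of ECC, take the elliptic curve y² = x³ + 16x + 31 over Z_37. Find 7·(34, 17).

O

Write Q = (34, 17).
Repeated addition: build up to 7Q.
2Q: tangent at (34, 17): λ = (3·34² + 16)/(2·17) ≡ 6/34. 34⁻¹ ≡ 12 (mod 37), so λ ≡ 6·12 ≡ 35.
  x = λ² - 34 - 34 = 1225 - 68 ≡ 10; y = λ·(34 - 10) - 17 ≡ 9. → (10, 9)
3Q: (10, 9) + (34, 17). λ = (17 - 9)/(34 - 10) ≡ 8/24 mod 37. 24⁻¹ ≡ 17 (mod 37) since 24·17 = 408 ≡ 1, so λ ≡ 25.
  x = λ² - 10 - 34 = 625 - 44 ≡ 26; y = λ·(10 - 26) - 9 ≡ 35. → (26, 35)
4Q: (26, 35) + (34, 17). λ = (17 - 35)/(34 - 26) ≡ 19/8 mod 37. 8⁻¹ ≡ 14 (mod 37) since 8·14 = 112 ≡ 1, so λ ≡ 7.
  x = λ² - 26 - 34 = 49 - 60 ≡ 26; y = λ·(26 - 26) - 35 ≡ 2. → (26, 2)
5Q: (26, 2) + (34, 17). λ = (17 - 2)/(34 - 26) ≡ 15/8 mod 37. 8⁻¹ ≡ 14 (mod 37), so λ ≡ 25.
  x = λ² - 26 - 34 = 625 - 60 ≡ 10; y = λ·(26 - 10) - 2 ≡ 28. → (10, 28)
6Q: (10, 28) + (34, 17). λ = (17 - 28)/(34 - 10) ≡ 26/24 mod 37. 24⁻¹ ≡ 17 (mod 37) since 24·17 = 408 ≡ 1, so λ ≡ 35.
  x = λ² - 10 - 34 = 1225 - 44 ≡ 34; y = λ·(10 - 34) - 28 ≡ 20. → (34, 20)
7Q: (34, 20) + (34, 17): same x and y₁ ≡ -y₂, so the sum is 𝒪.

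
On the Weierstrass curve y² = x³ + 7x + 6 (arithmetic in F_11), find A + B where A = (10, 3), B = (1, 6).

(10, 3) + (1, 6). λ = (6 - 3)/(1 - 10) ≡ 3/2 mod 11. 2⁻¹ ≡ 6 (mod 11), so λ ≡ 7.
  x = λ² - 10 - 1 = 49 - 11 ≡ 5; y = λ·(10 - 5) - 3 ≡ 10. → (5, 10)

(5, 10)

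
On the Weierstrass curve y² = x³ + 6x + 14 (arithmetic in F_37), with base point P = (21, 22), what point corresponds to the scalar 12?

Double-and-add on 12 = (1100)₂. Start with P = (21, 22) for the leading 1-bit.
double: tangent at (21, 22): λ = (3·21² + 6)/(2·22) ≡ 34/7. 7⁻¹ ≡ 16 (mod 37) since 7·16 = 112 ≡ 1, so λ ≡ 34·16 ≡ 26.
  x = λ² - 21 - 21 = 676 - 42 ≡ 5; y = λ·(21 - 5) - 22 ≡ 24. → (5, 24)
add P: (5, 24) + (21, 22). λ = (22 - 24)/(21 - 5) ≡ 35/16 mod 37. 16⁻¹ ≡ 7 (mod 37), so λ ≡ 23.
  x = λ² - 5 - 21 = 529 - 26 ≡ 22; y = λ·(5 - 22) - 24 ≡ 29. → (22, 29)
double: tangent at (22, 29): λ = (3·22² + 6)/(2·29) ≡ 15/21. 21⁻¹ ≡ 30 (mod 37) since 21·30 = 630 ≡ 1, so λ ≡ 15·30 ≡ 6.
  x = λ² - 22 - 22 = 36 - 44 ≡ 29; y = λ·(22 - 29) - 29 ≡ 3. → (29, 3)
double: tangent at (29, 3): λ = (3·29² + 6)/(2·3) ≡ 13/6. 6⁻¹ ≡ 31 (mod 37) since 6·31 = 186 ≡ 1, so λ ≡ 13·31 ≡ 33.
  x = λ² - 29 - 29 = 1089 - 58 ≡ 32; y = λ·(29 - 32) - 3 ≡ 9. → (32, 9)

(32, 9)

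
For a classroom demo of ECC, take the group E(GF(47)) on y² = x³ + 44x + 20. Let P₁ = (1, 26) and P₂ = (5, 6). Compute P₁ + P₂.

(19, 17)

(1, 26) + (5, 6). λ = (6 - 26)/(5 - 1) ≡ 27/4 mod 47. 4⁻¹ ≡ 12 (mod 47), so λ ≡ 42.
  x = λ² - 1 - 5 = 1764 - 6 ≡ 19; y = λ·(1 - 19) - 26 ≡ 17. → (19, 17)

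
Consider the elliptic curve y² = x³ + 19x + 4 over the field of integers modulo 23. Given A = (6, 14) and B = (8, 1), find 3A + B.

First 3A:
Repeated addition: build up to 3A.
2A: tangent at (6, 14): λ = (3·6² + 19)/(2·14) ≡ 12/5. 5⁻¹ ≡ 14 (mod 23) since 5·14 = 70 ≡ 1, so λ ≡ 12·14 ≡ 7.
  x = λ² - 6 - 6 = 49 - 12 ≡ 14; y = λ·(6 - 14) - 14 ≡ 22. → (14, 22)
3A: (14, 22) + (6, 14). λ = (14 - 22)/(6 - 14) ≡ 15/15 mod 23. 15⁻¹ ≡ 20 (mod 23), so λ ≡ 1.
  x = λ² - 14 - 6 = 1 - 20 ≡ 4; y = λ·(14 - 4) - 22 ≡ 11. → (4, 11)
3A = (4, 11).
Finally 3A + B:
(4, 11) + (8, 1). λ = (1 - 11)/(8 - 4) ≡ 13/4 mod 23. 4⁻¹ ≡ 6 (mod 23), so λ ≡ 9.
  x = λ² - 4 - 8 = 81 - 12 ≡ 0; y = λ·(4 - 0) - 11 ≡ 2. → (0, 2)

(0, 2)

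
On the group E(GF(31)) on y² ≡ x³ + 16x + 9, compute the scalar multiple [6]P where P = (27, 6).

Repeated addition: build up to 6P.
2P: tangent at (27, 6): λ = (3·27² + 16)/(2·6) ≡ 2/12. 12⁻¹ ≡ 13 (mod 31) since 12·13 = 156 ≡ 1, so λ ≡ 2·13 ≡ 26.
  x = λ² - 27 - 27 = 676 - 54 ≡ 2; y = λ·(27 - 2) - 6 ≡ 24. → (2, 24)
3P: (2, 24) + (27, 6). λ = (6 - 24)/(27 - 2) ≡ 13/25 mod 31. 25⁻¹ ≡ 5 (mod 31), so λ ≡ 3.
  x = λ² - 2 - 27 = 9 - 29 ≡ 11; y = λ·(2 - 11) - 24 ≡ 11. → (11, 11)
4P: (11, 11) + (27, 6). λ = (6 - 11)/(27 - 11) ≡ 26/16 mod 31. 16⁻¹ ≡ 2 (mod 31), so λ ≡ 21.
  x = λ² - 11 - 27 = 441 - 38 ≡ 0; y = λ·(11 - 0) - 11 ≡ 3. → (0, 3)
5P: (0, 3) + (27, 6). λ = (6 - 3)/(27 - 0) ≡ 3/27 mod 31. 27⁻¹ ≡ 23 (mod 31) since 27·23 = 621 ≡ 1, so λ ≡ 7.
  x = λ² - 0 - 27 = 49 - 27 ≡ 22; y = λ·(0 - 22) - 3 ≡ 29. → (22, 29)
6P: (22, 29) + (27, 6). λ = (6 - 29)/(27 - 22) ≡ 8/5 mod 31. 5⁻¹ ≡ 25 (mod 31), so λ ≡ 14.
  x = λ² - 22 - 27 = 196 - 49 ≡ 23; y = λ·(22 - 23) - 29 ≡ 19. → (23, 19)

(23, 19)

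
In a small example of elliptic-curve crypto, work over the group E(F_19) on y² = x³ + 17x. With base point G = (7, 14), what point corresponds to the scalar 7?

Double-and-add on 7 = (111)₂. Start with G = (7, 14) for the leading 1-bit.
double: tangent at (7, 14): λ = (3·7² + 17)/(2·14) ≡ 12/9. 9⁻¹ ≡ 17 (mod 19) since 9·17 = 153 ≡ 1, so λ ≡ 12·17 ≡ 14.
  x = λ² - 7 - 7 = 196 - 14 ≡ 11; y = λ·(7 - 11) - 14 ≡ 6. → (11, 6)
add G: (11, 6) + (7, 14). λ = (14 - 6)/(7 - 11) ≡ 8/15 mod 19. 15⁻¹ ≡ 14 (mod 19), so λ ≡ 17.
  x = λ² - 11 - 7 = 289 - 18 ≡ 5; y = λ·(11 - 5) - 6 ≡ 1. → (5, 1)
double: tangent at (5, 1): λ = (3·5² + 17)/(2·1) ≡ 16/2. 2⁻¹ ≡ 10 (mod 19), so λ ≡ 16·10 ≡ 8.
  x = λ² - 5 - 5 = 64 - 10 ≡ 16; y = λ·(5 - 16) - 1 ≡ 6. → (16, 6)
add G: (16, 6) + (7, 14). λ = (14 - 6)/(7 - 16) ≡ 8/10 mod 19. 10⁻¹ ≡ 2 (mod 19), so λ ≡ 16.
  x = λ² - 16 - 7 = 256 - 23 ≡ 5; y = λ·(16 - 5) - 6 ≡ 18. → (5, 18)

(5, 18)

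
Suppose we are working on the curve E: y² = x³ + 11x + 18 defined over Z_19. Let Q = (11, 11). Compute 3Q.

Repeated addition: build up to 3Q.
2Q: tangent at (11, 11): λ = (3·11² + 11)/(2·11) ≡ 13/3. 3⁻¹ ≡ 13 (mod 19) since 3·13 = 39 ≡ 1, so λ ≡ 13·13 ≡ 17.
  x = λ² - 11 - 11 = 289 - 22 ≡ 1; y = λ·(11 - 1) - 11 ≡ 7. → (1, 7)
3Q: (1, 7) + (11, 11). λ = (11 - 7)/(11 - 1) ≡ 4/10 mod 19. 10⁻¹ ≡ 2 (mod 19) since 10·2 = 20 ≡ 1, so λ ≡ 8.
  x = λ² - 1 - 11 = 64 - 12 ≡ 14; y = λ·(1 - 14) - 7 ≡ 3. → (14, 3)

(14, 3)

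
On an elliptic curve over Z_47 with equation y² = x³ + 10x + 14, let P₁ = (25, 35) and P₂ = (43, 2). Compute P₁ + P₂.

(15, 25)

(25, 35) + (43, 2). λ = (2 - 35)/(43 - 25) ≡ 14/18 mod 47. 18⁻¹ ≡ 34 (mod 47) since 18·34 = 612 ≡ 1, so λ ≡ 6.
  x = λ² - 25 - 43 = 36 - 68 ≡ 15; y = λ·(25 - 15) - 35 ≡ 25. → (15, 25)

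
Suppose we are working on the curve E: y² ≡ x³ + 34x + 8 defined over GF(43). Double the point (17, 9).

tangent at (17, 9): λ = (3·17² + 34)/(2·9) ≡ 41/18. 18⁻¹ ≡ 12 (mod 43) since 18·12 = 216 ≡ 1, so λ ≡ 41·12 ≡ 19.
  x = λ² - 17 - 17 = 361 - 34 ≡ 26; y = λ·(17 - 26) - 9 ≡ 35. → (26, 35)

(26, 35)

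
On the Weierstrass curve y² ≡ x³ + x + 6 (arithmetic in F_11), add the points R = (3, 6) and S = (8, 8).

(3, 6) + (8, 8). λ = (8 - 6)/(8 - 3) ≡ 2/5 mod 11. 5⁻¹ ≡ 9 (mod 11), so λ ≡ 7.
  x = λ² - 3 - 8 = 49 - 11 ≡ 5; y = λ·(3 - 5) - 6 ≡ 2. → (5, 2)

(5, 2)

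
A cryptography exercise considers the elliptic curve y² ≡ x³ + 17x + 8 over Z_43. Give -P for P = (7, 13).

-(7, 13) = (7, -13 mod 43) = (7, 30).

(7, 30)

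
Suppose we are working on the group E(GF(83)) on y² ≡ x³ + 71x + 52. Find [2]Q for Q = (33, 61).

(29, 43)

tangent at (33, 61): λ = (3·33² + 71)/(2·61) ≡ 18/39. 39⁻¹ ≡ 66 (mod 83) since 39·66 = 2574 ≡ 1, so λ ≡ 18·66 ≡ 26.
  x = λ² - 33 - 33 = 676 - 66 ≡ 29; y = λ·(33 - 29) - 61 ≡ 43. → (29, 43)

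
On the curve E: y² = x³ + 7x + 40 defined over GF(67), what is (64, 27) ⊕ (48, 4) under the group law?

(64, 27) + (48, 4). λ = (4 - 27)/(48 - 64) ≡ 44/51 mod 67. 51⁻¹ ≡ 46 (mod 67) since 51·46 = 2346 ≡ 1, so λ ≡ 14.
  x = λ² - 64 - 48 = 196 - 112 ≡ 17; y = λ·(64 - 17) - 27 ≡ 28. → (17, 28)

(17, 28)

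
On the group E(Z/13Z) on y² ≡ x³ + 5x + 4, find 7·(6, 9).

(2, 3)

Write G = (6, 9).
Repeated addition: build up to 7G.
2G: tangent at (6, 9): λ = (3·6² + 5)/(2·9) ≡ 9/5. 5⁻¹ ≡ 8 (mod 13), so λ ≡ 9·8 ≡ 7.
  x = λ² - 6 - 6 = 49 - 12 ≡ 11; y = λ·(6 - 11) - 9 ≡ 8. → (11, 8)
3G: (11, 8) + (6, 9). λ = (9 - 8)/(6 - 11) ≡ 1/8 mod 13. 8⁻¹ ≡ 5 (mod 13) since 8·5 = 40 ≡ 1, so λ ≡ 5.
  x = λ² - 11 - 6 = 25 - 17 ≡ 8; y = λ·(11 - 8) - 8 ≡ 7. → (8, 7)
4G: (8, 7) + (6, 9). λ = (9 - 7)/(6 - 8) ≡ 2/11 mod 13. 11⁻¹ ≡ 6 (mod 13), so λ ≡ 12.
  x = λ² - 8 - 6 = 144 - 14 ≡ 0; y = λ·(8 - 0) - 7 ≡ 11. → (0, 11)
5G: (0, 11) + (6, 9). λ = (9 - 11)/(6 - 0) ≡ 11/6 mod 13. 6⁻¹ ≡ 11 (mod 13), so λ ≡ 4.
  x = λ² - 0 - 6 = 16 - 6 ≡ 10; y = λ·(0 - 10) - 11 ≡ 1. → (10, 1)
6G: (10, 1) + (6, 9). λ = (9 - 1)/(6 - 10) ≡ 8/9 mod 13. 9⁻¹ ≡ 3 (mod 13), so λ ≡ 11.
  x = λ² - 10 - 6 = 121 - 16 ≡ 1; y = λ·(10 - 1) - 1 ≡ 7. → (1, 7)
7G: (1, 7) + (6, 9). λ = (9 - 7)/(6 - 1) ≡ 2/5 mod 13. 5⁻¹ ≡ 8 (mod 13), so λ ≡ 3.
  x = λ² - 1 - 6 = 9 - 7 ≡ 2; y = λ·(1 - 2) - 7 ≡ 3. → (2, 3)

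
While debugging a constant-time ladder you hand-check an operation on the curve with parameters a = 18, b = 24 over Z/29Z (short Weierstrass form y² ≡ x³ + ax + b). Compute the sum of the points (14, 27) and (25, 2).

(14, 27) + (25, 2). λ = (2 - 27)/(25 - 14) ≡ 4/11 mod 29. 11⁻¹ ≡ 8 (mod 29) since 11·8 = 88 ≡ 1, so λ ≡ 3.
  x = λ² - 14 - 25 = 9 - 39 ≡ 28; y = λ·(14 - 28) - 27 ≡ 18. → (28, 18)

(28, 18)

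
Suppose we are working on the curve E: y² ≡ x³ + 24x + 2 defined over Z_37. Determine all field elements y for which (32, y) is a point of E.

x³ + 24x + 2 = 33538 ≡ 16 (mod 37).
Square roots of 16 mod 37: 4 and 33 (since 4² = 16 ≡ 16).

4, 33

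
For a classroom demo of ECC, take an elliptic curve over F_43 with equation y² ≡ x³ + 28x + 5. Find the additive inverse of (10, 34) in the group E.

(10, 9)

-(10, 34) = (10, -34 mod 43) = (10, 9).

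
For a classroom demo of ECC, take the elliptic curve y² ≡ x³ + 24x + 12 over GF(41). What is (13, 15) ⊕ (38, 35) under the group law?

(30, 37)

(13, 15) + (38, 35). λ = (35 - 15)/(38 - 13) ≡ 20/25 mod 41. 25⁻¹ ≡ 23 (mod 41), so λ ≡ 9.
  x = λ² - 13 - 38 = 81 - 51 ≡ 30; y = λ·(13 - 30) - 15 ≡ 37. → (30, 37)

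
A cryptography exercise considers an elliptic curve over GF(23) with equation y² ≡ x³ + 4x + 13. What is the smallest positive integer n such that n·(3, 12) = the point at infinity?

2P: tangent at (3, 12): λ = (3·3² + 4)/(2·12) ≡ 8/1. 1⁻¹ ≡ 1 (mod 23) since 1·1 = 1 ≡ 1, so λ ≡ 8·1 ≡ 8.
  x = λ² - 3 - 3 = 64 - 6 ≡ 12; y = λ·(3 - 12) - 12 ≡ 8. → (12, 8)
3P: (12, 8) + (3, 12). λ = (12 - 8)/(3 - 12) ≡ 4/14 mod 23. 14⁻¹ ≡ 5 (mod 23) since 14·5 = 70 ≡ 1, so λ ≡ 20.
  x = λ² - 12 - 3 = 400 - 15 ≡ 17; y = λ·(12 - 17) - 8 ≡ 7. → (17, 7)
4P: (17, 7) + (3, 12). λ = (12 - 7)/(3 - 17) ≡ 5/9 mod 23. 9⁻¹ ≡ 18 (mod 23) since 9·18 = 162 ≡ 1, so λ ≡ 21.
  x = λ² - 17 - 3 = 441 - 20 ≡ 7; y = λ·(17 - 7) - 7 ≡ 19. → (7, 19)
5P: (7, 19) + (3, 12). λ = (12 - 19)/(3 - 7) ≡ 16/19 mod 23. 19⁻¹ ≡ 17 (mod 23), so λ ≡ 19.
  x = λ² - 7 - 3 = 361 - 10 ≡ 6; y = λ·(7 - 6) - 19 ≡ 0. → (6, 0)
6P: (6, 0) + (3, 12). λ = (12 - 0)/(3 - 6) ≡ 12/20 mod 23. 20⁻¹ ≡ 15 (mod 23), so λ ≡ 19.
  x = λ² - 6 - 3 = 361 - 9 ≡ 7; y = λ·(6 - 7) - 0 ≡ 4. → (7, 4)
7P: (7, 4) + (3, 12). λ = (12 - 4)/(3 - 7) ≡ 8/19 mod 23. 19⁻¹ ≡ 17 (mod 23), so λ ≡ 21.
  x = λ² - 7 - 3 = 441 - 10 ≡ 17; y = λ·(7 - 17) - 4 ≡ 16. → (17, 16)
8P: (17, 16) + (3, 12). λ = (12 - 16)/(3 - 17) ≡ 19/9 mod 23. 9⁻¹ ≡ 18 (mod 23), so λ ≡ 20.
  x = λ² - 17 - 3 = 400 - 20 ≡ 12; y = λ·(17 - 12) - 16 ≡ 15. → (12, 15)
9P: (12, 15) + (3, 12). λ = (12 - 15)/(3 - 12) ≡ 20/14 mod 23. 14⁻¹ ≡ 5 (mod 23) since 14·5 = 70 ≡ 1, so λ ≡ 8.
  x = λ² - 12 - 3 = 64 - 15 ≡ 3; y = λ·(12 - 3) - 15 ≡ 11. → (3, 11)
10P: (3, 11) + (3, 12): same x and y₁ ≡ -y₂, so the sum is the point at infinity.
10P = the point at infinity, so the order is 10.

10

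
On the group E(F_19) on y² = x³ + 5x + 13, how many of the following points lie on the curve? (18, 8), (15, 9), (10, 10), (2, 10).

2

(18, 8): 8² ≡ 7, rhs ≡ 7 → on.
(15, 9): 9² ≡ 5, rhs ≡ 5 → on.
(10, 10): 10² ≡ 5, rhs ≡ 18 → off.
(2, 10): 10² ≡ 5, rhs ≡ 12 → off.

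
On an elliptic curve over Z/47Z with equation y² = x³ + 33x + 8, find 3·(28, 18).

(14, 26)

Write P = (28, 18).
Repeated addition: build up to 3P.
2P: tangent at (28, 18): λ = (3·28² + 33)/(2·18) ≡ 35/36. 36⁻¹ ≡ 17 (mod 47), so λ ≡ 35·17 ≡ 31.
  x = λ² - 28 - 28 = 961 - 56 ≡ 12; y = λ·(28 - 12) - 18 ≡ 8. → (12, 8)
3P: (12, 8) + (28, 18). λ = (18 - 8)/(28 - 12) ≡ 10/16 mod 47. 16⁻¹ ≡ 3 (mod 47), so λ ≡ 30.
  x = λ² - 12 - 28 = 900 - 40 ≡ 14; y = λ·(12 - 14) - 8 ≡ 26. → (14, 26)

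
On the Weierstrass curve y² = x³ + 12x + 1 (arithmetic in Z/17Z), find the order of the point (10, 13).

2P: tangent at (10, 13): λ = (3·10² + 12)/(2·13) ≡ 6/9. 9⁻¹ ≡ 2 (mod 17), so λ ≡ 6·2 ≡ 12.
  x = λ² - 10 - 10 = 144 - 20 ≡ 5; y = λ·(10 - 5) - 13 ≡ 13. → (5, 13)
3P: (5, 13) + (10, 13). λ = (13 - 13)/(10 - 5) ≡ 0/5 mod 17. 5⁻¹ ≡ 7 (mod 17), so λ ≡ 0.
  x = λ² - 5 - 10 = 0 - 15 ≡ 2; y = λ·(5 - 2) - 13 ≡ 4. → (2, 4)
4P: (2, 4) + (10, 13). λ = (13 - 4)/(10 - 2) ≡ 9/8 mod 17. 8⁻¹ ≡ 15 (mod 17) since 8·15 = 120 ≡ 1, so λ ≡ 16.
  x = λ² - 2 - 10 = 256 - 12 ≡ 6; y = λ·(2 - 6) - 4 ≡ 0. → (6, 0)
5P: (6, 0) + (10, 13). λ = (13 - 0)/(10 - 6) ≡ 13/4 mod 17. 4⁻¹ ≡ 13 (mod 17) since 4·13 = 52 ≡ 1, so λ ≡ 16.
  x = λ² - 6 - 10 = 256 - 16 ≡ 2; y = λ·(6 - 2) - 0 ≡ 13. → (2, 13)
6P: (2, 13) + (10, 13). λ = (13 - 13)/(10 - 2) ≡ 0/8 mod 17. 8⁻¹ ≡ 15 (mod 17), so λ ≡ 0.
  x = λ² - 2 - 10 = 0 - 12 ≡ 5; y = λ·(2 - 5) - 13 ≡ 4. → (5, 4)
7P: (5, 4) + (10, 13). λ = (13 - 4)/(10 - 5) ≡ 9/5 mod 17. 5⁻¹ ≡ 7 (mod 17), so λ ≡ 12.
  x = λ² - 5 - 10 = 144 - 15 ≡ 10; y = λ·(5 - 10) - 4 ≡ 4. → (10, 4)
8P: (10, 4) + (10, 13): same x and y₁ ≡ -y₂, so the sum is O.
8P = O, so the order is 8.

8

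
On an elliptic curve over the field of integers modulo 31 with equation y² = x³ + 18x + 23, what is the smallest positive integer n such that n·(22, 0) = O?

2P: (22, 0) + (22, 0): same x and y₁ ≡ -y₂, so the sum is O.
2P = O, so the order is 2.

2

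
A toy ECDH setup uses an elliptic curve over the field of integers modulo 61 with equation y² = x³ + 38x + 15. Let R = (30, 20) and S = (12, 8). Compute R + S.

(30, 20) + (12, 8). λ = (8 - 20)/(12 - 30) ≡ 49/43 mod 61. 43⁻¹ ≡ 44 (mod 61) since 43·44 = 1892 ≡ 1, so λ ≡ 21.
  x = λ² - 30 - 12 = 441 - 42 ≡ 33; y = λ·(30 - 33) - 20 ≡ 39. → (33, 39)

(33, 39)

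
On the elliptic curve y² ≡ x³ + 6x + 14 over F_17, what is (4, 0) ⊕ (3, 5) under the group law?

(4, 0) + (3, 5). λ = (5 - 0)/(3 - 4) ≡ 5/16 mod 17. 16⁻¹ ≡ 16 (mod 17) since 16·16 = 256 ≡ 1, so λ ≡ 12.
  x = λ² - 4 - 3 = 144 - 7 ≡ 1; y = λ·(4 - 1) - 0 ≡ 2. → (1, 2)

(1, 2)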